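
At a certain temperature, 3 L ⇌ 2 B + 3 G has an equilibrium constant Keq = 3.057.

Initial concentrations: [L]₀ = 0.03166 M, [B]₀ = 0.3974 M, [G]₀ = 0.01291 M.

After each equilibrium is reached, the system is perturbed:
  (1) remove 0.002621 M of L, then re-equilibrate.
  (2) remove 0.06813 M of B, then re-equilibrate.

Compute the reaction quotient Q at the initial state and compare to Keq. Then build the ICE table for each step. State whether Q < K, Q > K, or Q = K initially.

Q₀ = 0.01071; Q < K (proceeds forward)

Q₀ = 0.01071 vs Keq = 3.057 ⇒ Q<K, forward
Step 1:
                   L          B          G
  I          0.03166     0.3974    0.01291
  C         -0.01938    0.01292    0.01938
  E          0.01228     0.4103    0.03229
  solve Keq expr → x = 0.006459; check Q = 3.057
Then remove 0.002621 M of L.
Step 2:
                   L          B          G
  I         0.009663     0.4103    0.03229
  C         0.001882  -0.001254  -0.001882
  E          0.01154     0.4091     0.0304
  solve Keq expr → x = -6.2718e-04; check Q = 3.057
Then remove 0.06813 M of B.
Step 3:
                   L          B          G
  I          0.01154     0.3409     0.0304
  C       -9.7800e-04 6.5200e-04 9.7800e-04
  E          0.01057     0.3416    0.03138
  solve Keq expr → x = 3.2600e-04; check Q = 3.057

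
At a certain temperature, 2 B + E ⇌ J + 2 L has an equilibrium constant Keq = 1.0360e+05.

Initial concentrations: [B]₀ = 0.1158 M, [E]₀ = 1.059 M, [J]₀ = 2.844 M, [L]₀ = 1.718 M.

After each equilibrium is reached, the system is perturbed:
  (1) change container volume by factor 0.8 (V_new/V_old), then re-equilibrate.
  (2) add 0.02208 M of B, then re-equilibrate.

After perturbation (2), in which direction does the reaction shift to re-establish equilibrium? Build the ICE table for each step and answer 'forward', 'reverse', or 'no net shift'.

Q₀ = 591.1 vs Keq = 1.0360e+05 ⇒ Q<K, forward
Step 1:
                  B         E         J         L
  init       0.1158     1.059     2.844     1.718
  Δ         -0.1062  -0.05309   0.05309    0.1062
  eq       0.009618     1.006     2.897     1.824
  solve Keq expr → x = 0.05309; check Q = 1.0360e+05
Then change container volume by factor 0.8 (V_new/V_old).
Step 2:
                  B         E         J         L
  init      0.01202     1.257     3.621      2.28
  Δ               0         0         0         0
  eq        0.01202     1.257     3.621      2.28
  solve Keq expr → x = 0; check Q = 1.0360e+05
Then add 0.02208 M of B.
Step 3:
                  B         E         J         L
  init       0.0341     1.257     3.621      2.28
  Δ        -0.02189  -0.01095   0.01095   0.02189
  eq        0.01221     1.246     3.632     2.302
  solve Keq expr → x = 0.01095; check Q = 1.0360e+05

Direction: forward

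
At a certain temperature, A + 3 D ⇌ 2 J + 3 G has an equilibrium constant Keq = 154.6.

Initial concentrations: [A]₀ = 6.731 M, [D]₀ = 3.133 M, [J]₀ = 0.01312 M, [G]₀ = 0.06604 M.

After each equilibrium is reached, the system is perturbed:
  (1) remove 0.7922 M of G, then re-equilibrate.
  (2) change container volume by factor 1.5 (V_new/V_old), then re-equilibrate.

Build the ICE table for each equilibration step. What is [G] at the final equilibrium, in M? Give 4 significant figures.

Q₀ = 2.3951e-10 vs Keq = 154.6 ⇒ Q<K, forward
Step 1:
                  A         D         J         G
  Initial     6.731     3.133   0.01312   0.06604
  Change    -0.9019    -2.706     1.804     2.706
  Equil       5.829    0.4273     1.817     2.772
  solve Keq expr → x = 0.9019; check Q = 154.6
Then remove 0.7922 M of G.
Step 2:
                  A         D         J         G
  Initial     5.829    0.4273     1.817      1.98
  Change   -0.03287  -0.09862   0.06575   0.09862
  Equil       5.796    0.3287     1.883     2.078
  solve Keq expr → x = 0.03287; check Q = 154.6
Then change container volume by factor 1.5 (V_new/V_old).
Step 3:
                  A         D         J         G
  Initial     3.864    0.2191     1.255     1.385
  Change  -0.007615  -0.02284   0.01523   0.02284
  Equil       3.857    0.1963      1.27     1.408
  solve Keq expr → x = 0.007615; check Q = 154.6

[G]_eq = 1.408 M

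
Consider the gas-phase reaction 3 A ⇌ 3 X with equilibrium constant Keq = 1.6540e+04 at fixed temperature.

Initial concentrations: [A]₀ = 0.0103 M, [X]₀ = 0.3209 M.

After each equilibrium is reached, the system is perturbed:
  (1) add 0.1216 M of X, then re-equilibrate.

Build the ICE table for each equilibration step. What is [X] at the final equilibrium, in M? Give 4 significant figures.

Q₀ = 3.0241e+04 vs Keq = 1.6540e+04 ⇒ Q>K, reverse
Step 1:
                    A           X
  Initial      0.0103      0.3209
  Change     0.002208   -0.002208
  Equil       0.01251      0.3187
  solve Keq expr → x = -7.3604e-04; check Q = 1.6540e+04
Then add 0.1216 M of X.
Step 2:
                    A           X
  Initial     0.01251      0.4403
  Change     0.004592   -0.004592
  Equil        0.0171      0.4357
  solve Keq expr → x = -0.001531; check Q = 1.6540e+04

[X]_eq = 0.4357 M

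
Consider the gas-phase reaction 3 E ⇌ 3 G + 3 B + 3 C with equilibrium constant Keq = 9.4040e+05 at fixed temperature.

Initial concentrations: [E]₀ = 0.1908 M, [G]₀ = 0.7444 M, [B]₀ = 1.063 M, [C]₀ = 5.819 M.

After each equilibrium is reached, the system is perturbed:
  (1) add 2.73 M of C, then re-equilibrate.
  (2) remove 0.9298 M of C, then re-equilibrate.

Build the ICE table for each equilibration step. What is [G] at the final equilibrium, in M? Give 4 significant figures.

Q₀ = 1.4055e+04 vs Keq = 9.4040e+05 ⇒ Q<K, forward
Step 1:
                   E          G          B          C
  Initial     0.1908     0.7444      1.063      5.819
  Change     -0.1278     0.1278     0.1278     0.1278
  Equil      0.06304     0.8722      1.191      5.947
  solve Keq expr → x = 0.04259; check Q = 9.4040e+05
Then add 2.73 M of C.
Step 2:
                   E          G          B          C
  Initial    0.06304     0.8722      1.191      8.677
  Change     0.02431   -0.02431   -0.02431   -0.02431
  Equil      0.08734     0.8479      1.166      8.652
  solve Keq expr → x = -0.008102; check Q = 9.4040e+05
Then remove 0.9298 M of C.
Step 3:
                   E          G          B          C
  Initial    0.08734     0.8479      1.166      7.723
  Change   -0.008024   0.008024   0.008024   0.008024
  Equil      0.07932     0.8559      1.174      7.731
  solve Keq expr → x = 0.002675; check Q = 9.4040e+05

[G]_eq = 0.8559 M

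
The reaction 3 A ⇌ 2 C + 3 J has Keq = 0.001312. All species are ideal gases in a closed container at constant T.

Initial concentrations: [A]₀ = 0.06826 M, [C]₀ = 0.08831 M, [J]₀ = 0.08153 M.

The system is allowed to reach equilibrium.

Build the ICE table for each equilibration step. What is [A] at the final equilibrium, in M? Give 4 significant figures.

Q₀ = 0.01329 vs Keq = 0.001312 ⇒ Q>K, reverse
Step 1:
                  A         C         J
  I         0.06826   0.08831   0.08153
  C         0.02367  -0.01578  -0.02367
  E         0.09193   0.07253   0.05786
  solve Keq expr → x = -0.007889; check Q = 0.001312

[A]_eq = 0.09193 M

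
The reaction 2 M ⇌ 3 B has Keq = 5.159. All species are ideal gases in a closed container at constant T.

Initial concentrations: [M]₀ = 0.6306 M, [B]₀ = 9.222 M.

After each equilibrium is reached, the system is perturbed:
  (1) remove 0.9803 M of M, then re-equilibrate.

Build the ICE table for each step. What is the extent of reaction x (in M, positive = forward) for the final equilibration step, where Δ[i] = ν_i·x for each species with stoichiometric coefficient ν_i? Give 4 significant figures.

x = -0.1638 M

Q₀ = 1972 vs Keq = 5.159 ⇒ Q>K, reverse
Step 1:
                    M           B
  I            0.6306       9.222
  C             3.286      -4.929
  E             3.916       4.293
  solve Keq expr → x = -1.643; check Q = 5.159
Then remove 0.9803 M of M.
Step 2:
                    M           B
  I             2.936       4.293
  C            0.3276     -0.4914
  E             3.264       3.802
  solve Keq expr → x = -0.1638; check Q = 5.159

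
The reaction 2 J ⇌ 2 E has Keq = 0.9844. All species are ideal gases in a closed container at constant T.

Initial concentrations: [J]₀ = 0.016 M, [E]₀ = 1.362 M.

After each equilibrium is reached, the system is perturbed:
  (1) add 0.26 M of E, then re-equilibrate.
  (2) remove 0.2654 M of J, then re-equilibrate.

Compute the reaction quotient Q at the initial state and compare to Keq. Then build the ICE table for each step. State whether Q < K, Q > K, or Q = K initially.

Q₀ = 7246; Q > K (proceeds reverse)

Q₀ = 7246 vs Keq = 0.9844 ⇒ Q>K, reverse
Step 1:
                  J         E
  init        0.016     1.362
  Δ          0.6757   -0.6757
  eq         0.6917    0.6863
  solve Keq expr → x = -0.3379; check Q = 0.9844
Then add 0.26 M of E.
Step 2:
                  J         E
  init       0.6917    0.9463
  Δ          0.1305   -0.1305
  eq         0.8222    0.8158
  solve Keq expr → x = -0.06526; check Q = 0.9844
Then remove 0.2654 M of J.
Step 3:
                  J         E
  init       0.5568    0.8158
  Δ          0.1322   -0.1322
  eq          0.689    0.6836
  solve Keq expr → x = -0.06609; check Q = 0.9844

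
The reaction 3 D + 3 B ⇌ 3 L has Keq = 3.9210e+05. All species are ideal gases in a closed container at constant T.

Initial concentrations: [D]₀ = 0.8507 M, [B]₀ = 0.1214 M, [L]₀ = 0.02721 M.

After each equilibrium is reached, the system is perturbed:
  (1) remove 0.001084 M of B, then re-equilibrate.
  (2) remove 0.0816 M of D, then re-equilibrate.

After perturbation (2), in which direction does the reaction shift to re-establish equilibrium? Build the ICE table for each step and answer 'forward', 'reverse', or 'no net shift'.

Q₀ = 0.01829 vs Keq = 3.9210e+05 ⇒ Q<K, forward
Step 1:
                   D          B          L
  init        0.8507     0.1214    0.02721
  Δ          -0.1187    -0.1187     0.1187
  eq           0.732   0.002723     0.1459
  solve Keq expr → x = 0.03956; check Q = 3.9210e+05
Then remove 0.001084 M of B.
Step 2:
                   D          B          L
  init         0.732   0.001639     0.1459
  Δ          0.00106    0.00106   -0.00106
  eq          0.7331   0.002699     0.1448
  solve Keq expr → x = -3.5343e-04; check Q = 3.9210e+05
Then remove 0.0816 M of D.
Step 3:
                   D          B          L
  init        0.6515   0.002699     0.1448
  Δ       3.2963e-04 3.2963e-04 -3.2963e-04
  eq          0.6518   0.003029     0.1445
  solve Keq expr → x = -1.0988e-04; check Q = 3.9210e+05

Direction: reverse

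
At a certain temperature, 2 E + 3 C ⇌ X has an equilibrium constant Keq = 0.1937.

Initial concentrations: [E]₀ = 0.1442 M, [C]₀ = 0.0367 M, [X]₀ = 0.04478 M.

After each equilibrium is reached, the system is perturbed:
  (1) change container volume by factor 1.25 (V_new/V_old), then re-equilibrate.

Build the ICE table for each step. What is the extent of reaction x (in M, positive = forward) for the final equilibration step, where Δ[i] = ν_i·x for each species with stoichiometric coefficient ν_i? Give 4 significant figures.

x = -2.4885e-05 M

Q₀ = 4.3567e+04 vs Keq = 0.1937 ⇒ Q>K, reverse
Step 1:
                   E          C          X
  I           0.1442     0.0367    0.04478
  C          0.08945     0.1342   -0.04473
  E           0.2337     0.1709 5.2767e-05
  solve Keq expr → x = -0.04473; check Q = 0.1937
Then change container volume by factor 1.25 (V_new/V_old).
Step 2:
                   E          C          X
  I           0.1869     0.1367 4.2214e-05
  C       4.9771e-05 7.4656e-05 -2.4885e-05
  E            0.187     0.1368 1.7328e-05
  solve Keq expr → x = -2.4885e-05; check Q = 0.1937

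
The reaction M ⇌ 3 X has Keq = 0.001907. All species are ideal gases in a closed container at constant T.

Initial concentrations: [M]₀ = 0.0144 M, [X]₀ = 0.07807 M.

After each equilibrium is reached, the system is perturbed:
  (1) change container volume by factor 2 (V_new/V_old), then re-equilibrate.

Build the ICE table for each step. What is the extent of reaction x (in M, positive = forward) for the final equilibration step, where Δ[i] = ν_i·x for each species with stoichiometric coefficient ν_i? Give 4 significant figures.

Q₀ = 0.03304 vs Keq = 0.001907 ⇒ Q>K, reverse
Step 1:
                  M         X
  I          0.0144   0.07807
  C         0.01349  -0.04046
  E         0.02789   0.03761
  solve Keq expr → x = -0.01349; check Q = 0.001907
Then change container volume by factor 2 (V_new/V_old).
Step 2:
                  M         X
  I         0.01394    0.0188
  C       -0.002929  0.008788
  E         0.01101   0.02759
  solve Keq expr → x = 0.002929; check Q = 0.001907

x = 0.002929 M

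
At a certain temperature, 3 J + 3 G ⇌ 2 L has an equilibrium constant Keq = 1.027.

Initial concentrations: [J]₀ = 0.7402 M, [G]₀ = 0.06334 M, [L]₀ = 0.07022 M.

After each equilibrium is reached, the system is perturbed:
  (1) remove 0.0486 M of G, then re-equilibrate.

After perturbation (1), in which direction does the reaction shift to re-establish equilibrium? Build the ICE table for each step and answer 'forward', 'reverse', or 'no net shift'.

Direction: reverse

Q₀ = 47.85 vs Keq = 1.027 ⇒ Q>K, reverse
Step 1:
                  J         G         L
  I          0.7402   0.06334   0.07022
  C         0.05891   0.05891  -0.03928
  E          0.7991    0.1223   0.03094
  solve Keq expr → x = -0.01964; check Q = 1.027
Then remove 0.0486 M of G.
Step 2:
                  J         G         L
  I          0.7991   0.07365   0.03094
  C         0.01625   0.01625  -0.01083
  E          0.8154    0.0899   0.02011
  solve Keq expr → x = -0.005416; check Q = 1.027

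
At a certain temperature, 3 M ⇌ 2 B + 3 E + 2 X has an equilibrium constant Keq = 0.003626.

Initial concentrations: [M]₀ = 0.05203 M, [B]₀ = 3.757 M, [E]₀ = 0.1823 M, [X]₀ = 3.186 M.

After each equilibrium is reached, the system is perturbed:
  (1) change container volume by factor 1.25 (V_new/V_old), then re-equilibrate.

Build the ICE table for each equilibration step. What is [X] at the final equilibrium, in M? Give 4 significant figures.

Q₀ = 6163 vs Keq = 0.003626 ⇒ Q>K, reverse
Step 1:
                   M          B          E          X
  init       0.05203      3.757     0.1823      3.186
  Δ           0.1753    -0.1169    -0.1753    -0.1169
  eq          0.2273       3.64   0.006989      3.069
  solve Keq expr → x = -0.05844; check Q = 0.003626
Then change container volume by factor 1.25 (V_new/V_old).
Step 2:
                   M          B          E          X
  init        0.1819      2.912   0.005591      2.455
  Δ        -0.001856   0.001237   0.001856   0.001237
  eq            0.18      2.913   0.007447      2.457
  solve Keq expr → x = 6.1866e-04; check Q = 0.003626

[X]_eq = 2.457 M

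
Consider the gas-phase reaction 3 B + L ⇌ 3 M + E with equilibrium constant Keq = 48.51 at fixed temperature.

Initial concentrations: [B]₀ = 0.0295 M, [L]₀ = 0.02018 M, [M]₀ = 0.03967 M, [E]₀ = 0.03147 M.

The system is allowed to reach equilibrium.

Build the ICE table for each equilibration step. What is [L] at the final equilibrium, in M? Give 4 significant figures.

Q₀ = 3.792 vs Keq = 48.51 ⇒ Q<K, forward
Step 1:
                    B           L           M           E
  I            0.0295     0.02018     0.03967     0.03147
  C          -0.01141   -0.003804     0.01141    0.003804
  E           0.01809     0.01638     0.05108     0.03527
  solve Keq expr → x = 0.003804; check Q = 48.51

[L]_eq = 0.01638 M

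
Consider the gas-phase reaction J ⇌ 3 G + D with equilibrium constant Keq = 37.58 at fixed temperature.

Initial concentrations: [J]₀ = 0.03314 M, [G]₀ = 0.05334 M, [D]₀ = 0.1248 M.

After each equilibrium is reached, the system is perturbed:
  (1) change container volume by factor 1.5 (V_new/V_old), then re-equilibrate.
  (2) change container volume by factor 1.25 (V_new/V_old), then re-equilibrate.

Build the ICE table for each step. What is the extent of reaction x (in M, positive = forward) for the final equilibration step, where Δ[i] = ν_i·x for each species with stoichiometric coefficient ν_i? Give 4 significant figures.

Q₀ = 5.7151e-04 vs Keq = 37.58 ⇒ Q<K, forward
Step 1:
                   J          G          D
  I          0.03314    0.05334     0.1248
  C         -0.03313    0.09938    0.03313
  E       1.4967e-05     0.1527     0.1579
  solve Keq expr → x = 0.03313; check Q = 37.58
Then change container volume by factor 1.5 (V_new/V_old).
Step 2:
                   J          G          D
  I       9.9781e-06     0.1018     0.1053
  C       -7.0196e-06 2.1059e-05 7.0196e-06
  E       2.9585e-06     0.1018     0.1053
  solve Keq expr → x = 7.0196e-06; check Q = 37.58
Then change container volume by factor 1.25 (V_new/V_old).
Step 3:
                   J          G          D
  I       2.3668e-06    0.08146    0.08423
  C       -1.1548e-06 3.4645e-06 1.1548e-06
  E       1.2120e-06    0.08147    0.08423
  solve Keq expr → x = 1.1548e-06; check Q = 37.58

x = 1.1548e-06 M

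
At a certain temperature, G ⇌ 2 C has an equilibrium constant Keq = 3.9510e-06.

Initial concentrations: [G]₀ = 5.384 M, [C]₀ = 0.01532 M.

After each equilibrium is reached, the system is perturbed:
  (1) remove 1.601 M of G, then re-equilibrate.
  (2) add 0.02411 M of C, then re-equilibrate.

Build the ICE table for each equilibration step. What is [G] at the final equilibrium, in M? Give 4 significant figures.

[G]_eq = 3.801 M

Q₀ = 4.3593e-05 vs Keq = 3.9510e-06 ⇒ Q>K, reverse
Step 1:
                   G          C
  Initial      5.384    0.01532
  Change    0.005353   -0.01071
  Equil        5.389   0.004614
  solve Keq expr → x = -0.005353; check Q = 3.9510e-06
Then remove 1.601 M of G.
Step 2:
                   G          C
  Initial      3.788   0.004614
  Change  3.7273e-04 -7.4546e-04
  Equil        3.789   0.003869
  solve Keq expr → x = -3.7273e-04; check Q = 3.9510e-06
Then add 0.02411 M of C.
Step 3:
                   G          C
  Initial      3.789    0.02798
  Change     0.01205    -0.0241
  Equil        3.801   0.003875
  solve Keq expr → x = -0.01205; check Q = 3.9510e-06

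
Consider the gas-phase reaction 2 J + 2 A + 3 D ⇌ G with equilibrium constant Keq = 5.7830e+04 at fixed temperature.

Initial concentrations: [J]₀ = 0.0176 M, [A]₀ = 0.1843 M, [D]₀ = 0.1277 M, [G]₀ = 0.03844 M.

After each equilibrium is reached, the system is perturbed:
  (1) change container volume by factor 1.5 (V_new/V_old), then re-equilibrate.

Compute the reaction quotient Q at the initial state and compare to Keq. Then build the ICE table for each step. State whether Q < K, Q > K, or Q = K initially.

Q₀ = 1.7544e+06 vs Keq = 5.7830e+04 ⇒ Q>K, reverse
Step 1:
                  J         A         D         G
  Initial    0.0176    0.1843    0.1277   0.03844
  Change     0.0272    0.0272    0.0408   -0.0136
  Equil      0.0448    0.2115    0.1685   0.02484
  solve Keq expr → x = -0.0136; check Q = 5.7830e+04
Then change container volume by factor 1.5 (V_new/V_old).
Step 2:
                  J         A         D         G
  Initial   0.02987     0.141    0.1123   0.01656
  Change     0.0168    0.0168    0.0252   -0.0084
  Equil     0.04667    0.1578    0.1375  0.008159
  solve Keq expr → x = -0.0084; check Q = 5.7830e+04

Q₀ = 1.7544e+06; Q > K (proceeds reverse)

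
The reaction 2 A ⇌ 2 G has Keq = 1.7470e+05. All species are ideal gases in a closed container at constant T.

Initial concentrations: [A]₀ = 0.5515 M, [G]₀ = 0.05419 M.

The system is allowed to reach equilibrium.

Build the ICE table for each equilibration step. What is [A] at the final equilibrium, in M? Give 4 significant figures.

[A]_eq = 0.001446 M

Q₀ = 0.009655 vs Keq = 1.7470e+05 ⇒ Q<K, forward
Step 1:
                  A         G
  init       0.5515   0.05419
  Δ         -0.5501    0.5501
  eq       0.001446    0.6042
  solve Keq expr → x = 0.275; check Q = 1.7470e+05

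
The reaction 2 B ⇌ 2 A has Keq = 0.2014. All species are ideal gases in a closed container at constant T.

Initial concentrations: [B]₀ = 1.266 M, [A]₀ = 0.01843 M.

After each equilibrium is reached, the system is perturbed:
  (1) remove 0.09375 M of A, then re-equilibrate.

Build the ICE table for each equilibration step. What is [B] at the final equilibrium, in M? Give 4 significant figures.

[B]_eq = 0.8219 M

Q₀ = 2.1193e-04 vs Keq = 0.2014 ⇒ Q<K, forward
Step 1:
                  B         A
  Initial     1.266   0.01843
  Change    -0.3794    0.3794
  Equil      0.8866    0.3979
  solve Keq expr → x = 0.1897; check Q = 0.2014
Then remove 0.09375 M of A.
Step 2:
                  B         A
  Initial    0.8866    0.3041
  Change   -0.06471   0.06471
  Equil      0.8219    0.3688
  solve Keq expr → x = 0.03235; check Q = 0.2014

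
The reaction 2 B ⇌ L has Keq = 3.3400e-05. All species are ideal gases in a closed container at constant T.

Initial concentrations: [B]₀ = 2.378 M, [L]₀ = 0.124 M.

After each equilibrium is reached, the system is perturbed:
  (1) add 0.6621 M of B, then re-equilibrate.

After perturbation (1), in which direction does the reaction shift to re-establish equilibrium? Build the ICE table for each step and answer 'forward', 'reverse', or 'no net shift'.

Q₀ = 0.02193 vs Keq = 3.3400e-05 ⇒ Q>K, reverse
Step 1:
                   B          L
  init         2.378      0.124
  Δ           0.2475    -0.1238
  eq           2.626 2.3024e-04
  solve Keq expr → x = -0.1238; check Q = 3.3400e-05
Then add 0.6621 M of B.
Step 2:
                   B          L
  init         3.288 2.3024e-04
  Δ       -2.6141e-04 1.3071e-04
  eq           3.287 3.6095e-04
  solve Keq expr → x = 1.3071e-04; check Q = 3.3400e-05

Direction: forward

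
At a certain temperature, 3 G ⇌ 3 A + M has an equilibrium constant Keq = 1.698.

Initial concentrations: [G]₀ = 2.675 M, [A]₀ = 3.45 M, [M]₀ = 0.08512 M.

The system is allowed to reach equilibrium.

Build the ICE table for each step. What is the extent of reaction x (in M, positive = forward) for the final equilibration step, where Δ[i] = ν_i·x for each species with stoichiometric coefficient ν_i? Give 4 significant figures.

x = 0.1782 M

Q₀ = 0.1826 vs Keq = 1.698 ⇒ Q<K, forward
Step 1:
                    G           A           M
  Initial       2.675        3.45     0.08512
  Change      -0.5345      0.5345      0.1782
  Equil         2.141       3.984      0.2633
  solve Keq expr → x = 0.1782; check Q = 1.698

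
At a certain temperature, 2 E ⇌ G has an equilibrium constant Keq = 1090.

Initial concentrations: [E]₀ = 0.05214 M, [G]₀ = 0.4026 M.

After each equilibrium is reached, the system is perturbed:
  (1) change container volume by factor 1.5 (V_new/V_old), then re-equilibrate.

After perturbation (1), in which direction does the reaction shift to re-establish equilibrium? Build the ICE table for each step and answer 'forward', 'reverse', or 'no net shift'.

Direction: reverse

Q₀ = 148.1 vs Keq = 1090 ⇒ Q<K, forward
Step 1:
                    E           G
  init        0.05214      0.4026
  Δ          -0.03254     0.01627
  eq           0.0196      0.4189
  solve Keq expr → x = 0.01627; check Q = 1090
Then change container volume by factor 1.5 (V_new/V_old).
Step 2:
                    E           G
  init        0.01307      0.2792
  Δ          0.002896   -0.001448
  eq          0.01596      0.2778
  solve Keq expr → x = -0.001448; check Q = 1090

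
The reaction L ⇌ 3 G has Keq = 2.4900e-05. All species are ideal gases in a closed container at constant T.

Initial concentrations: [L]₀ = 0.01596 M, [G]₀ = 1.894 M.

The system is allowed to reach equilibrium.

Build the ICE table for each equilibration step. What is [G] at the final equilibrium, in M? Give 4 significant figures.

Q₀ = 425.7 vs Keq = 2.4900e-05 ⇒ Q>K, reverse
Step 1:
                    L           G
  I           0.01596       1.894
  C            0.6229      -1.869
  E            0.6389     0.02515
  solve Keq expr → x = -0.6229; check Q = 2.4900e-05

[G]_eq = 0.02515 M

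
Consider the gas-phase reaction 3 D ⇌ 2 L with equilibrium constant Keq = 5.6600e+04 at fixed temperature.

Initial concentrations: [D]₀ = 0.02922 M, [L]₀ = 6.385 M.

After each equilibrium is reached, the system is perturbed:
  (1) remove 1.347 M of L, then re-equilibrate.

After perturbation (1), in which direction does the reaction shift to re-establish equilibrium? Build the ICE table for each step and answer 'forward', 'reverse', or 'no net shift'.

Direction: forward

Q₀ = 1.6341e+06 vs Keq = 5.6600e+04 ⇒ Q>K, reverse
Step 1:
                  D         L
  Initial   0.02922     6.385
  Change    0.06004  -0.04003
  Equil     0.08926     6.345
  solve Keq expr → x = -0.02001; check Q = 5.6600e+04
Then remove 1.347 M of L.
Step 2:
                  D         L
  Initial   0.08926     4.998
  Change   -0.01304  0.008694
  Equil     0.07622     5.007
  solve Keq expr → x = 0.004347; check Q = 5.6600e+04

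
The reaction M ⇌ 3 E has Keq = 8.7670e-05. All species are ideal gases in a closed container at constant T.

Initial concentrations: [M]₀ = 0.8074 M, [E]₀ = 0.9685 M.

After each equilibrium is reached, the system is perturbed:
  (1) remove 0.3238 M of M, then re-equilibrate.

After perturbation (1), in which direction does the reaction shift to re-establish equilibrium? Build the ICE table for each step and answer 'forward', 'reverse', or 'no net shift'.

Q₀ = 1.125 vs Keq = 8.7670e-05 ⇒ Q>K, reverse
Step 1:
                    M           E
  Initial      0.8074      0.9685
  Change       0.3075     -0.9224
  Equil         1.115     0.04606
  solve Keq expr → x = -0.3075; check Q = 8.7670e-05
Then remove 0.3238 M of M.
Step 2:
                    M           E
  Initial      0.7911     0.04606
  Change      0.00165    -0.00495
  Equil        0.7927     0.04111
  solve Keq expr → x = -0.00165; check Q = 8.7670e-05

Direction: reverse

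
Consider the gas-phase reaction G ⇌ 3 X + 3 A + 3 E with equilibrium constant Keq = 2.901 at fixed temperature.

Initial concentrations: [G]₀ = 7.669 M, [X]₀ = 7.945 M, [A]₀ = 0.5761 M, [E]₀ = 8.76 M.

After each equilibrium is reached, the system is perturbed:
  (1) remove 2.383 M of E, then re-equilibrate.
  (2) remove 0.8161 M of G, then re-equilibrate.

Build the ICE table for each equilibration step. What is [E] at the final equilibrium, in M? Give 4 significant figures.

Q₀ = 8405 vs Keq = 2.901 ⇒ Q>K, reverse
Step 1:
                  G         X         A         E
  I           7.669     7.945    0.5761      8.76
  C          0.1766   -0.5297   -0.5297   -0.5297
  E           7.846     7.415   0.04643      8.23
  solve Keq expr → x = -0.1766; check Q = 2.901
Then remove 2.383 M of E.
Step 2:
                  G         X         A         E
  I           7.846     7.415   0.04643     5.847
  C       -0.006179   0.01854   0.01854   0.01854
  E           7.839     7.434   0.06497     5.866
  solve Keq expr → x = 0.006179; check Q = 2.901
Then remove 0.8161 M of G.
Step 3:
                  G         X         A         E
  I           7.023     7.434   0.06497     5.866
  C       7.6388e-04 -0.002292 -0.002292 -0.002292
  E           7.024     7.432   0.06268     5.864
  solve Keq expr → x = -7.6388e-04; check Q = 2.901

[E]_eq = 5.864 M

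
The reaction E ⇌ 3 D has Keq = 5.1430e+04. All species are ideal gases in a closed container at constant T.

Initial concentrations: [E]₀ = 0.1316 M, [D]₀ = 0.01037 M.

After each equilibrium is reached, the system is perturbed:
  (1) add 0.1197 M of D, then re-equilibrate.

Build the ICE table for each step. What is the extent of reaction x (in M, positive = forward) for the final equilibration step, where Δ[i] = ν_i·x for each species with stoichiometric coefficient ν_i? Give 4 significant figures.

x = -1.5181e-06 M

Q₀ = 8.4738e-06 vs Keq = 5.1430e+04 ⇒ Q<K, forward
Step 1:
                    E           D
  init         0.1316     0.01037
  Δ           -0.1316      0.3948
  eq       1.2933e-06      0.4052
  solve Keq expr → x = 0.1316; check Q = 5.1430e+04
Then add 0.1197 M of D.
Step 2:
                    E           D
  init     1.2933e-06      0.5249
  Δ        1.5181e-06 -4.5544e-06
  eq       2.8114e-06      0.5249
  solve Keq expr → x = -1.5181e-06; check Q = 5.1430e+04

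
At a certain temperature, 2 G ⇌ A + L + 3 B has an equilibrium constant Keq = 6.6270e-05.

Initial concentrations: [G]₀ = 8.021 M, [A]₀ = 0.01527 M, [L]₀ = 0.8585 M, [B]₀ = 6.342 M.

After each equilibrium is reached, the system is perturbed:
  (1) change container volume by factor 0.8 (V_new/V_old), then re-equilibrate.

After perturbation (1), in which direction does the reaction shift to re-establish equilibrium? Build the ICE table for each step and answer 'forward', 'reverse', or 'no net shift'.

Direction: reverse

Q₀ = 0.05198 vs Keq = 6.6270e-05 ⇒ Q>K, reverse
Step 1:
                   G          A          L          B
  init         8.021    0.01527     0.8585      6.342
  Δ           0.0305   -0.01525   -0.01525   -0.04575
  eq           8.051 2.0411e-05     0.8433      6.296
  solve Keq expr → x = -0.01525; check Q = 6.6270e-05
Then change container volume by factor 0.8 (V_new/V_old).
Step 2:
                   G          A          L          B
  init         10.06 2.5514e-05      1.054       7.87
  Δ       2.4901e-05 -1.2450e-05 -1.2450e-05 -3.7351e-05
  eq           10.06 1.3064e-05      1.054       7.87
  solve Keq expr → x = -1.2450e-05; check Q = 6.6270e-05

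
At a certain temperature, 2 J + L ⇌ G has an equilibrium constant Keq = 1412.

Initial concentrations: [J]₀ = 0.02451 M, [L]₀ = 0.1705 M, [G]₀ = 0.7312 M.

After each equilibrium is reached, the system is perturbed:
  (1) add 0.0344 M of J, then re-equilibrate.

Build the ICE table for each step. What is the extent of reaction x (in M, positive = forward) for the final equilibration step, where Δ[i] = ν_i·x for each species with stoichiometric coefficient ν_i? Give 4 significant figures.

x = 0.01571 M

Q₀ = 7139 vs Keq = 1412 ⇒ Q>K, reverse
Step 1:
                   J          L          G
  init       0.02451     0.1705     0.7312
  Δ          0.02796    0.01398   -0.01398
  eq         0.05247     0.1845     0.7172
  solve Keq expr → x = -0.01398; check Q = 1412
Then add 0.0344 M of J.
Step 2:
                   J          L          G
  init       0.08687     0.1845     0.7172
  Δ         -0.03142   -0.01571    0.01571
  eq         0.05546     0.1688     0.7329
  solve Keq expr → x = 0.01571; check Q = 1412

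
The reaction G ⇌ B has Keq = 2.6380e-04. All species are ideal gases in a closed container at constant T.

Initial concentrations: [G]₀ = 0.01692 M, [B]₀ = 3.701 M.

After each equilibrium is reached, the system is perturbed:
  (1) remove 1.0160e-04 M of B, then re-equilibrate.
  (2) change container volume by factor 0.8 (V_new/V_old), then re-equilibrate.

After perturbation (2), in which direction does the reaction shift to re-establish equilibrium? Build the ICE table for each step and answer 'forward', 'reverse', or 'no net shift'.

Direction: no net shift

Q₀ = 218.7 vs Keq = 2.6380e-04 ⇒ Q>K, reverse
Step 1:
                  G         B
  I         0.01692     3.701
  C             3.7      -3.7
  E           3.717 9.8053e-04
  solve Keq expr → x = -3.7; check Q = 2.6380e-04
Then remove 1.0160e-04 M of B.
Step 2:
                  G         B
  I           3.717 8.7893e-04
  C       -1.0157e-04 1.0157e-04
  E           3.717 9.8050e-04
  solve Keq expr → x = 1.0157e-04; check Q = 2.6380e-04
Then change container volume by factor 0.8 (V_new/V_old).
Step 3:
                  G         B
  I           4.646  0.001226
  C               0         0
  E           4.646  0.001226
  solve Keq expr → x = 0; check Q = 2.6380e-04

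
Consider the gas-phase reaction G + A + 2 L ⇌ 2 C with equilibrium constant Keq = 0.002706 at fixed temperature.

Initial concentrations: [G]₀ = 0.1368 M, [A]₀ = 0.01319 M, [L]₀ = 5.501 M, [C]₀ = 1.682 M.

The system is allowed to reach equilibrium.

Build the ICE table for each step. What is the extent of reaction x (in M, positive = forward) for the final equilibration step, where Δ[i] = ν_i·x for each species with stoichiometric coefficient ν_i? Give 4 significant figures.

Q₀ = 51.81 vs Keq = 0.002706 ⇒ Q>K, reverse
Step 1:
                  G         A         L         C
  Initial    0.1368   0.01319     5.501     1.682
  Change     0.7019    0.7019     1.404    -1.404
  Equil      0.8387    0.7151     6.905    0.2782
  solve Keq expr → x = -0.7019; check Q = 0.002706

x = -0.7019 M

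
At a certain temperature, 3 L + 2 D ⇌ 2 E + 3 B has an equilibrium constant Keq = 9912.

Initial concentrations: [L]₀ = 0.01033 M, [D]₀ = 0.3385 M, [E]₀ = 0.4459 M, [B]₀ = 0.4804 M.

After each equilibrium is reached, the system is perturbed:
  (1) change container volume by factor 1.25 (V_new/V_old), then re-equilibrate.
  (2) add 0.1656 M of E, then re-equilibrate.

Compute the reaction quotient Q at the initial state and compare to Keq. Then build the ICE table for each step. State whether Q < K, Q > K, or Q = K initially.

Q₀ = 1.7453e+05 vs Keq = 9912 ⇒ Q>K, reverse
Step 1:
                    L           D           E           B
  I           0.01033      0.3385      0.4459      0.4804
  C           0.01484    0.009893   -0.009893    -0.01484
  E           0.02517      0.3484       0.436      0.4656
  solve Keq expr → x = -0.004946; check Q = 9912
Then change container volume by factor 1.25 (V_new/V_old).
Step 2:
                    L           D           E           B
  I           0.02014      0.2787      0.3488      0.3724
  C                 0           0           0           0
  E           0.02014      0.2787      0.3488      0.3724
  solve Keq expr → x = 0; check Q = 9912
Then add 0.1656 M of E.
Step 3:
                    L           D           E           B
  I           0.02014      0.2787      0.5144      0.3724
  C          0.005255    0.003504   -0.003504   -0.005255
  E           0.02539      0.2822      0.5109      0.3672
  solve Keq expr → x = -0.001752; check Q = 9912

Q₀ = 1.7453e+05; Q > K (proceeds reverse)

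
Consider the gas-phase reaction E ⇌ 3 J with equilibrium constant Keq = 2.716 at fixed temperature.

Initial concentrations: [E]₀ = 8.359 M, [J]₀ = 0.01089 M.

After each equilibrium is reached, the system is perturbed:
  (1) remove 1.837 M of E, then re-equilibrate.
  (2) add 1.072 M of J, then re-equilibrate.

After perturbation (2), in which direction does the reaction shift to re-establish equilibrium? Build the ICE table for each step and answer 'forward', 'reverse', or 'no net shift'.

Q₀ = 1.5450e-07 vs Keq = 2.716 ⇒ Q<K, forward
Step 1:
                  E         J
  Initial     8.359   0.01089
  Change    -0.9049     2.715
  Equil       7.454     2.725
  solve Keq expr → x = 0.9049; check Q = 2.716
Then remove 1.837 M of E.
Step 2:
                  E         J
  Initial     5.617     2.725
  Change    0.07796   -0.2339
  Equil       5.695     2.492
  solve Keq expr → x = -0.07796; check Q = 2.716
Then add 1.072 M of J.
Step 3:
                  E         J
  Initial     5.695     3.564
  Change     0.3411    -1.023
  Equil       6.036      2.54
  solve Keq expr → x = -0.3411; check Q = 2.716

Direction: reverse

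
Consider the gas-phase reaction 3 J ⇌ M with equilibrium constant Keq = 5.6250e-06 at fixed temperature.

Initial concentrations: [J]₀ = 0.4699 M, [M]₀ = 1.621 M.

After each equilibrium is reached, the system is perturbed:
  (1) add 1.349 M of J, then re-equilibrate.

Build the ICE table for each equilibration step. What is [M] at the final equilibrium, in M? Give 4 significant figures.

Q₀ = 15.62 vs Keq = 5.6250e-06 ⇒ Q>K, reverse
Step 1:
                  J         M
  I          0.4699     1.621
  C            4.86     -1.62
  E            5.33 8.5190e-04
  solve Keq expr → x = -1.62; check Q = 5.6250e-06
Then add 1.349 M of J.
Step 2:
                  J         M
  I           6.679 8.5190e-04
  C       -0.002467 8.2244e-04
  E           6.677  0.001674
  solve Keq expr → x = 8.2244e-04; check Q = 5.6250e-06

[M]_eq = 0.001674 M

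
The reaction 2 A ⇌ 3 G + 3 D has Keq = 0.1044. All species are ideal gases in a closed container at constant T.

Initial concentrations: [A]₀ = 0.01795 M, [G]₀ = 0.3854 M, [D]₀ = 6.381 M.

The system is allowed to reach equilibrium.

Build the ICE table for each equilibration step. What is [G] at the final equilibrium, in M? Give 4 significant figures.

Q₀ = 4.6161e+04 vs Keq = 0.1044 ⇒ Q>K, reverse
Step 1:
                    A           G           D
  init        0.01795      0.3854       6.381
  Δ             0.236     -0.3541     -0.3541
  eq            0.254     0.03133       6.027
  solve Keq expr → x = -0.118; check Q = 0.1044

[G]_eq = 0.03133 M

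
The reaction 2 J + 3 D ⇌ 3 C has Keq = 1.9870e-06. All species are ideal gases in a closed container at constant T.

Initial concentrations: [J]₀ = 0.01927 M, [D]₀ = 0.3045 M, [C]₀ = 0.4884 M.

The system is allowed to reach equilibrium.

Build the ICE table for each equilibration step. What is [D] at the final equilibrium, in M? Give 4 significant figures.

[D]_eq = 0.7881 M

Q₀ = 1.1112e+04 vs Keq = 1.9870e-06 ⇒ Q>K, reverse
Step 1:
                   J          D          C
  Initial    0.01927     0.3045     0.4884
  Change      0.3224     0.4836    -0.4836
  Equil       0.3416     0.7881   0.004842
  solve Keq expr → x = -0.1612; check Q = 1.9870e-06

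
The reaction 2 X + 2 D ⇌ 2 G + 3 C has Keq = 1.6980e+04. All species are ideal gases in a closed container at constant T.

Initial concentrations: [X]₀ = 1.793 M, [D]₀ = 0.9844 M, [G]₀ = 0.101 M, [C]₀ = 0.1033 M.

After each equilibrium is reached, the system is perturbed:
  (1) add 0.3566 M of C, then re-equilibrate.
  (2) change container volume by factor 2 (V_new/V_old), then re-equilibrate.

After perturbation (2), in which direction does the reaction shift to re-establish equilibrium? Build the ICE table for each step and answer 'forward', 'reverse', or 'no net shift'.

Q₀ = 3.6094e-06 vs Keq = 1.6980e+04 ⇒ Q<K, forward
Step 1:
                  X         D         G         C
  init        1.793    0.9844     0.101    0.1033
  Δ         -0.9653   -0.9653    0.9653     1.448
  eq         0.8277    0.0191     1.066     1.551
  solve Keq expr → x = 0.4826; check Q = 1.6980e+04
Then add 0.3566 M of C.
Step 2:
                  X         D         G         C
  init       0.8277    0.0191     1.066     1.908
  Δ        0.006403  0.006403 -0.006403 -0.009604
  eq         0.8341    0.0255      1.06     1.898
  solve Keq expr → x = -0.003201; check Q = 1.6980e+04
Then change container volume by factor 2 (V_new/V_old).
Step 3:
                  X         D         G         C
  init       0.4171   0.01275    0.5299    0.9491
  Δ       -0.003521 -0.003521  0.003521  0.005282
  eq         0.4135  0.009231    0.5335    0.9544
  solve Keq expr → x = 0.001761; check Q = 1.6980e+04

Direction: forward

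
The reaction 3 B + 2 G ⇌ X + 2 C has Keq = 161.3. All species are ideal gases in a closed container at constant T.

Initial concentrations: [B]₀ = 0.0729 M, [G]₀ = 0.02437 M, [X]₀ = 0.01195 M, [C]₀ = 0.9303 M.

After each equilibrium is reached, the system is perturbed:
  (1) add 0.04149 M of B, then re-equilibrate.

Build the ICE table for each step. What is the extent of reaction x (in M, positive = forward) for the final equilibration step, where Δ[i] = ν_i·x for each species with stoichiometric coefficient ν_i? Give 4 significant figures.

Q₀ = 4.4949e+04 vs Keq = 161.3 ⇒ Q>K, reverse
Step 1:
                   B          G          X          C
  init        0.0729    0.02437    0.01195     0.9303
  Δ          0.03424    0.02283   -0.01141   -0.02283
  eq          0.1071     0.0472 5.3660e-04     0.9075
  solve Keq expr → x = -0.01141; check Q = 161.3
Then add 0.04149 M of B.
Step 2:
                   B          G          X          C
  init        0.1486     0.0472 5.3660e-04     0.9075
  Δ         -0.00223  -0.001487 7.4335e-04   0.001487
  eq          0.1464    0.04571    0.00128      0.909
  solve Keq expr → x = 7.4335e-04; check Q = 161.3

x = 7.4335e-04 M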